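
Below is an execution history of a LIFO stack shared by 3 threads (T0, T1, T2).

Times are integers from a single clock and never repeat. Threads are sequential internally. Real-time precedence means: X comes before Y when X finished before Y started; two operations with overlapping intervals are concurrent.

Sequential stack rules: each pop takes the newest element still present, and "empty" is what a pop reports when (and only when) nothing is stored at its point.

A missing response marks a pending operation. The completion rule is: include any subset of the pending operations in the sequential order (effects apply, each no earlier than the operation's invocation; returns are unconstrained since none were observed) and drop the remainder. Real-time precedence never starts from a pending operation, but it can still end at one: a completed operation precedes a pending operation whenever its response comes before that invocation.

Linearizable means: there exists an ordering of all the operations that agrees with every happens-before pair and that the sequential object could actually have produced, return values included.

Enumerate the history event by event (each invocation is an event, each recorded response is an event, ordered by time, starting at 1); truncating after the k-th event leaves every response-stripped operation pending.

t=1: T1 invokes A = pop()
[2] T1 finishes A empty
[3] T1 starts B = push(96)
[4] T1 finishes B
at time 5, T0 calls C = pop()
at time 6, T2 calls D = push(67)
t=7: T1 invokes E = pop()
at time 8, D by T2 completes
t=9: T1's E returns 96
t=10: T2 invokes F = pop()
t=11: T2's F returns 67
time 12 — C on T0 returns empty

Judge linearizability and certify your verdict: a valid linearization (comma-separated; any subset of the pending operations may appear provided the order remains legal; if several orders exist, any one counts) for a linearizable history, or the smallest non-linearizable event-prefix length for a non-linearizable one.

linearizable — witness: A, B, E, C, D, F

1. A pop() → empty, leaving stack <>
2. B push(96), leaving stack <96>
3. E pop() → 96, leaving stack <>
4. C pop() → empty, leaving stack <>
5. D push(67), leaving stack <67>
6. F pop() → 67, leaving stack <>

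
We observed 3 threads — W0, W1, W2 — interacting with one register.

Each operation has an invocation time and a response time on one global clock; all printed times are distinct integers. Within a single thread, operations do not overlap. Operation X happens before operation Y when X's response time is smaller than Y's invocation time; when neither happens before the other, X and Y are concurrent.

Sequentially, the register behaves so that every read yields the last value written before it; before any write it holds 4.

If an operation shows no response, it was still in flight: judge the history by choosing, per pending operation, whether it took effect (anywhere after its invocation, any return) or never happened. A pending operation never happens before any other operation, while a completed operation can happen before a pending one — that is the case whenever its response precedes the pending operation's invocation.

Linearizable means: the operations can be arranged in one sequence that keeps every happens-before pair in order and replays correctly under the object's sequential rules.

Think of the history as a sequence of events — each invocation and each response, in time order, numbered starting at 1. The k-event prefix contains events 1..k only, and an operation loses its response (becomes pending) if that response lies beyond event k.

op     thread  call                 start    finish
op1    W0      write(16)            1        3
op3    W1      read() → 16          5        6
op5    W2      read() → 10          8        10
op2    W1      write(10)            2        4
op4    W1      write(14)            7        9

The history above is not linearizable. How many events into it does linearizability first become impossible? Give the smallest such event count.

10

one valid order for events 1..9 is op2, op1, op3, op4:
step 1: op2 write(10) — value 10
step 2: op1 write(16) — value 16
step 3: op3 read() → 16 — value 16
step 4: op4 write(14) — value 14
at event 10 (op5's time-10 response) nothing linearizes any more
for example op1, op2, op3, op4, op5 fails at step 3: op3 read() → 16 is not legal there
for example op1, op2, op3, op5, op4 fails at step 3: op3 read() → 16 is not legal there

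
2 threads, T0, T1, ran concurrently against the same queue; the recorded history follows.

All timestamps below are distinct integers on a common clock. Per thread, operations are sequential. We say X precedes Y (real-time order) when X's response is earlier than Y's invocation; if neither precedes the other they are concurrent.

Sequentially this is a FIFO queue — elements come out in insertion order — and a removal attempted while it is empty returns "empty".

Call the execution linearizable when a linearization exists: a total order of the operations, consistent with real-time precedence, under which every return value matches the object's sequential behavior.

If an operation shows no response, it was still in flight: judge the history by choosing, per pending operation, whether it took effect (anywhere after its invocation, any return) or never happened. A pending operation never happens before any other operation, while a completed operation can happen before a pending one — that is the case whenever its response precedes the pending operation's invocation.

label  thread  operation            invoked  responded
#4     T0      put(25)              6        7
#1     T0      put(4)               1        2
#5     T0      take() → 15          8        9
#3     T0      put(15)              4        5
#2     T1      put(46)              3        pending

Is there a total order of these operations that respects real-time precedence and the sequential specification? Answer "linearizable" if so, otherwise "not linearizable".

through event 8 a valid linearization exists; event 9 (#5 responding at time 9) ends that
exactly one order of the 4 completed ops respects real time; the queue replay fails
no completion choice of the 1 pending operation (#2) rescues it — every subset was tried
take #1, #3, #4, #5 (pending dropped): step 4 already fails, because #5 take() → 15 cannot occur there

not linearizable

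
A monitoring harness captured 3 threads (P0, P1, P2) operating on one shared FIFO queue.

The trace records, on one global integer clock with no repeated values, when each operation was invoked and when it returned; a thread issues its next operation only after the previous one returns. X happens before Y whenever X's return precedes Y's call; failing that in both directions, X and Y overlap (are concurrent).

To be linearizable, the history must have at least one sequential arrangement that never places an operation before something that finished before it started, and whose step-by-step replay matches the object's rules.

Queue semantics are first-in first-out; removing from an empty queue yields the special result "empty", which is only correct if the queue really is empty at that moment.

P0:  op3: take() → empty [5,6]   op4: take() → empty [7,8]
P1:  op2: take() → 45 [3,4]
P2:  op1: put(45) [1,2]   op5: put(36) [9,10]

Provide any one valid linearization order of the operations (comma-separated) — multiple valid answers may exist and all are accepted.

op1, op2, op3, op4, op5

step 1: op1 put(45) — queue <45>
step 2: op2 take() → 45 — queue <>
step 3: op3 take() → empty — queue <>
step 4: op4 take() → empty — queue <>
step 5: op5 put(36) — queue <36>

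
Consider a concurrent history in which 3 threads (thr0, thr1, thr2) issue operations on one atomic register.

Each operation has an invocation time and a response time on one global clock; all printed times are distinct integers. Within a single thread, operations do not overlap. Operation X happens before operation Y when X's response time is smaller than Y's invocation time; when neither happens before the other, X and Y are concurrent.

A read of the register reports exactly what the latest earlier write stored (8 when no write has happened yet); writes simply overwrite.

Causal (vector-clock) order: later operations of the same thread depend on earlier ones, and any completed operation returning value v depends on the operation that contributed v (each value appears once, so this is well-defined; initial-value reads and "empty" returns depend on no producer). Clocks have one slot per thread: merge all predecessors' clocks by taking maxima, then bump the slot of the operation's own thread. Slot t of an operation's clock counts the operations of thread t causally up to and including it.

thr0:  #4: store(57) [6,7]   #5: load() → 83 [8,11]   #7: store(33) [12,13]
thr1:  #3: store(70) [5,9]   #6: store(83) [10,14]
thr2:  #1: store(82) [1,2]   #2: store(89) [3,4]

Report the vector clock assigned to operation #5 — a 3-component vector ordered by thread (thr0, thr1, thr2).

root op #1, invoked 1: fresh clock plus thr2's own tick → (0, 0, 1)
root op #3, invoked 5: fresh clock plus thr1's own tick → (0, 1, 0)
root op #4, invoked 6: fresh clock plus thr0's own tick → (1, 0, 0)
#2 (invocation 3): componentwise max over VC(#1)=(0, 0, 1), +1 at thr2, giving (0, 0, 2)
#6 (invocation 10): componentwise max over VC(#3)=(0, 1, 0), +1 at thr1, giving (0, 2, 0)
#5 (invocation 8): componentwise max over VC(#4)=(1, 0, 0), VC(#6)=(0, 2, 0), +1 at thr0, giving (2, 2, 0)
#7 (invocation 12): componentwise max over VC(#5)=(2, 2, 0), +1 at thr0, giving (3, 2, 0)
target: VC(#5) = (2, 2, 0)

(2, 2, 0)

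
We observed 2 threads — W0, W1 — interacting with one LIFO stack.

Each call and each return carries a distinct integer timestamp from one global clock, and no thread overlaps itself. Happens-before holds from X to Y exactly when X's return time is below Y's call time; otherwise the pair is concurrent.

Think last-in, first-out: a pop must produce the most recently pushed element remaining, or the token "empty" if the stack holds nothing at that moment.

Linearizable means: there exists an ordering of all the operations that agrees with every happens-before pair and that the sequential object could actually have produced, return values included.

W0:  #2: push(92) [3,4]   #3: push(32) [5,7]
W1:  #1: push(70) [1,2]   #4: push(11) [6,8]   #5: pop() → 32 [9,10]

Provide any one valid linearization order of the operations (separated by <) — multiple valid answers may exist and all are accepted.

#1 < #2 < #4 < #3 < #5

1. #1 push(70), leaving stack <70>
2. #2 push(92), leaving stack <70,92>
3. #4 push(11), leaving stack <70,92,11>
4. #3 push(32), leaving stack <70,92,11,32>
5. #5 pop() → 32, leaving stack <70,92,11>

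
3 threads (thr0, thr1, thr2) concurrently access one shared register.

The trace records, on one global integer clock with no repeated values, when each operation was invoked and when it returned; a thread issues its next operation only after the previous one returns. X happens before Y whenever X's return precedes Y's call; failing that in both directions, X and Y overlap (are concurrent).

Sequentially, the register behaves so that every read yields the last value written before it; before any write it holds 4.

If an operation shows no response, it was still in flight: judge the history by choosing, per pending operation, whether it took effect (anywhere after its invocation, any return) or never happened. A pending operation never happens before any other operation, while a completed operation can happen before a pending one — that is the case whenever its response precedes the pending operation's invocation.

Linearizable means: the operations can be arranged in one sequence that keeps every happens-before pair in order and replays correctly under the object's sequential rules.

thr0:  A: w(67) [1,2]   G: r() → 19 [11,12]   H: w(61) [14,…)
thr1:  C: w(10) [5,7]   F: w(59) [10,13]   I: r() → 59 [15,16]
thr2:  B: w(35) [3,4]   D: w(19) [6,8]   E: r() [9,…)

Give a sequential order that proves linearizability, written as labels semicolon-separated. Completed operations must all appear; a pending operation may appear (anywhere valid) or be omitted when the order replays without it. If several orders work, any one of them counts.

after step 1 (A w(67)): value 67
after step 2 (B w(35)): value 35
after step 3 (C w(10)): value 10
after step 4 (D w(19)): value 19
after step 5 (E r() (pending, included)): value 19
after step 6 (G r() → 19): value 19
after step 7 (F w(59)): value 59
after step 8 (I r() → 59): value 59

A; B; C; D; E; G; F; I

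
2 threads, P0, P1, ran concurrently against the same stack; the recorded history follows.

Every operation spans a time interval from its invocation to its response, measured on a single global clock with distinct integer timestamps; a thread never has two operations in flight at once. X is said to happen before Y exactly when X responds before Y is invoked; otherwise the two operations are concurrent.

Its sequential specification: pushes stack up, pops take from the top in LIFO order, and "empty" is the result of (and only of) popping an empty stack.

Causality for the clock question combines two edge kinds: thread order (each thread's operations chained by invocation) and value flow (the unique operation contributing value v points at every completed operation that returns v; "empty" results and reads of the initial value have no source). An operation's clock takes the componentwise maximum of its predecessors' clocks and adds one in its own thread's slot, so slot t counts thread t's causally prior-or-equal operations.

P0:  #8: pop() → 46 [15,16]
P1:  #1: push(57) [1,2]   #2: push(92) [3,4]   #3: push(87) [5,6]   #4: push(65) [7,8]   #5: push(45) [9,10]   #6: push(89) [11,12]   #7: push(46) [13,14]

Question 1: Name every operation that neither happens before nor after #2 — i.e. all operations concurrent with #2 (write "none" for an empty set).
overlap test against #2 [3,4]: concurrent iff the interval meets 3..4
#1 [1,2]: before
#3 [5,6]: after
#4 [7,8]: after
#5 [9,10]: after
#6 [11,12]: after
#7 [13,14]: after
#8 [15,16]: after

none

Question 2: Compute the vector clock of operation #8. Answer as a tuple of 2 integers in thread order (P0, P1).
#1, invoked 1, has no incoming edges; only P1's bump applies → (0, 1)
from VC(#1)=(0, 1), #2 (invoked 3) maxes components and bumps P1 → (0, 2)
from VC(#2)=(0, 2), #3 (invoked 5) maxes components and bumps P1 → (0, 3)
from VC(#3)=(0, 3), #4 (invoked 7) maxes components and bumps P1 → (0, 4)
from VC(#4)=(0, 4), #5 (invoked 9) maxes components and bumps P1 → (0, 5)
from VC(#5)=(0, 5), #6 (invoked 11) maxes components and bumps P1 → (0, 6)
from VC(#6)=(0, 6), #7 (invoked 13) maxes components and bumps P1 → (0, 7)
from VC(#7)=(0, 7), #8 (invoked 15) maxes components and bumps P0 → (1, 7)
target: VC(#8) = (1, 7)

(1, 7)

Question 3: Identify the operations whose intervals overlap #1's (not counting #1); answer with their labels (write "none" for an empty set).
#1 spans [1,2]; an op avoiding the whole window 1..2 is ordered, any other is concurrent
#2 [3,4]: after
#3 [5,6]: after
#4 [7,8]: after
#5 [9,10]: after
#6 [11,12]: after
#7 [13,14]: after
#8 [15,16]: after

none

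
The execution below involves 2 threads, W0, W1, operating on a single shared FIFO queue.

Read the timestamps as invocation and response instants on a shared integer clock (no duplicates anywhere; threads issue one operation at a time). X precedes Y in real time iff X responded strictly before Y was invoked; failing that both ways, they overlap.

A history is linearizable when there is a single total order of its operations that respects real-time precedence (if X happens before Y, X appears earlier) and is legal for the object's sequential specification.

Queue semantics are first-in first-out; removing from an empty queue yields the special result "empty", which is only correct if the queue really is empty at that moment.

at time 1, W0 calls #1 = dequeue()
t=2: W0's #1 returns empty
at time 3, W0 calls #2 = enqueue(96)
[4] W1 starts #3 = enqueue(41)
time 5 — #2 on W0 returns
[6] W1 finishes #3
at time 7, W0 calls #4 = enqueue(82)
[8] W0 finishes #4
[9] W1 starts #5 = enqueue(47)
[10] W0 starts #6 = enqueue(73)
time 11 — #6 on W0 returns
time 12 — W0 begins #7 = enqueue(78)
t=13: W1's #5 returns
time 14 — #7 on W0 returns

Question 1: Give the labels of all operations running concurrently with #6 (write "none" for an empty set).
#6 spans [10,11]: anything still running between times 10 and 11 counts as concurrent
#1 [1,2]: before
#2 [3,5]: before
#3 [4,6]: before
#4 [7,8]: before
#5 [9,13]: concurrent
#7 [12,14]: after

#5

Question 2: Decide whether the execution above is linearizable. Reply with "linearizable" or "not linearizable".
a witness: #1, #2, #3, #4, #5, #6, #7
1. #1 dequeue() → empty, leaving queue <>
2. #2 enqueue(96), leaving queue <96>
3. #3 enqueue(41), leaving queue <96,41>
4. #4 enqueue(82), leaving queue <96,41,82>
5. #5 enqueue(47), leaving queue <96,41,82,47>
6. #6 enqueue(73), leaving queue <96,41,82,47,73>
7. #7 enqueue(78), leaving queue <96,41,82,47,73,78>

linearizable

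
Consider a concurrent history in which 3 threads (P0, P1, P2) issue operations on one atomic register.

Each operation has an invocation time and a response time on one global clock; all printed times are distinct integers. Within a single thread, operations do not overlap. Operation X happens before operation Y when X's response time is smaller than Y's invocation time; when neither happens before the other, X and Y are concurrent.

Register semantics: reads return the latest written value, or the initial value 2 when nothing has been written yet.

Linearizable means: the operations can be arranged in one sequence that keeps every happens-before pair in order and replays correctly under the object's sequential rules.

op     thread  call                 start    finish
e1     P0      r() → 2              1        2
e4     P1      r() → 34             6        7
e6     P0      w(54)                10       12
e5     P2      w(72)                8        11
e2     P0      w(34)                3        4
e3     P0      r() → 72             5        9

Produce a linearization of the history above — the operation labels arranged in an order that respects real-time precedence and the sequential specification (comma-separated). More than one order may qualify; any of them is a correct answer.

e1, e2, e4, e5, e3, e6

step 1: e1 r() → 2 — value 2
step 2: e2 w(34) — value 34
step 3: e4 r() → 34 — value 34
step 4: e5 w(72) — value 72
step 5: e3 r() → 72 — value 72
step 6: e6 w(54) — value 54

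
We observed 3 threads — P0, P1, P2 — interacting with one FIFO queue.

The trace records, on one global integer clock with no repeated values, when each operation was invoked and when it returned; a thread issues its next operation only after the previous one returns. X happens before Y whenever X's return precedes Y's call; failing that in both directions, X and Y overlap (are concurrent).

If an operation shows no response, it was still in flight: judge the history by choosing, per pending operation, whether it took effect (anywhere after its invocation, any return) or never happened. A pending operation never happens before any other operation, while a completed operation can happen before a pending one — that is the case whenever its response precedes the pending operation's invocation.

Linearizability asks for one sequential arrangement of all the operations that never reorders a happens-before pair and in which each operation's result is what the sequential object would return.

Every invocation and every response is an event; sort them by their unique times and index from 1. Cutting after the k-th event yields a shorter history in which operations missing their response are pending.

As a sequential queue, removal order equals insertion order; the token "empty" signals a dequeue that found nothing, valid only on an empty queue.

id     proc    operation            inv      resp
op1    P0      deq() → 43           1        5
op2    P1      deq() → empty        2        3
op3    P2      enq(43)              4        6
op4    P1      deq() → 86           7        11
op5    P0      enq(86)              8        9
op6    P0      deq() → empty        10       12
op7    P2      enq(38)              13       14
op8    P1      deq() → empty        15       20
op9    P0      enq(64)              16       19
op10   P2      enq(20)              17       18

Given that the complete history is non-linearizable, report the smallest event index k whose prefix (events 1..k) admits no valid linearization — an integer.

one valid order for events 1..19 is op2, op3, op1, op5, op4, op6, op7, op8, op9, op10:
1. op2 deq() → empty, leaving queue <>
2. op3 enq(43), leaving queue <43>
3. op1 deq() → 43, leaving queue <>
4. op5 enq(86), leaving queue <86>
5. op4 deq() → 86, leaving queue <>
6. op6 deq() → empty, leaving queue <>
7. op7 enq(38), leaving queue <38>
8. op8 deq() (pending, included), leaving queue <>
9. op9 enq(64), leaving queue <64>
10. op10 enq(20), leaving queue <64,20>
include event 20 — op8 responding at 20 — and every candidate order breaks
one such order, op1, op2, op3, op4, op5, op6, op7, op8, op9, op10, breaks at step 1 where op1 deq() → 43 is illegal
one such order, op1, op2, op3, op4, op5, op6, op7, op8, op10, op9, breaks at step 1 where op1 deq() → 43 is illegal

20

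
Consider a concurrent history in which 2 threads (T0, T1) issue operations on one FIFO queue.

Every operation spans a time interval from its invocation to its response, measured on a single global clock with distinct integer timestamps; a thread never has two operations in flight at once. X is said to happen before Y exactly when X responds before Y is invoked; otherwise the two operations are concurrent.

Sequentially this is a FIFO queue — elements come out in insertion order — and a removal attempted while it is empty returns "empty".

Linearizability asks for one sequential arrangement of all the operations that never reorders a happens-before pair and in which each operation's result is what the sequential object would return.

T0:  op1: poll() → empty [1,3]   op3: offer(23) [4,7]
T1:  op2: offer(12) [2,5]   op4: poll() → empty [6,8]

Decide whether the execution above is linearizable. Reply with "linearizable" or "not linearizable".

not linearizable

through event 7 a valid linearization exists; event 8 (op4 responding at time 8) ends that
4 completed operations, 5 real-time-consistent orders — every FIFO queue replay fails
e.g. op1, op2, op3, op4: illegal at step 4, since op4 poll() → empty cannot apply there
e.g. op1, op2, op4, op3: illegal at step 3, since op4 poll() → empty cannot apply there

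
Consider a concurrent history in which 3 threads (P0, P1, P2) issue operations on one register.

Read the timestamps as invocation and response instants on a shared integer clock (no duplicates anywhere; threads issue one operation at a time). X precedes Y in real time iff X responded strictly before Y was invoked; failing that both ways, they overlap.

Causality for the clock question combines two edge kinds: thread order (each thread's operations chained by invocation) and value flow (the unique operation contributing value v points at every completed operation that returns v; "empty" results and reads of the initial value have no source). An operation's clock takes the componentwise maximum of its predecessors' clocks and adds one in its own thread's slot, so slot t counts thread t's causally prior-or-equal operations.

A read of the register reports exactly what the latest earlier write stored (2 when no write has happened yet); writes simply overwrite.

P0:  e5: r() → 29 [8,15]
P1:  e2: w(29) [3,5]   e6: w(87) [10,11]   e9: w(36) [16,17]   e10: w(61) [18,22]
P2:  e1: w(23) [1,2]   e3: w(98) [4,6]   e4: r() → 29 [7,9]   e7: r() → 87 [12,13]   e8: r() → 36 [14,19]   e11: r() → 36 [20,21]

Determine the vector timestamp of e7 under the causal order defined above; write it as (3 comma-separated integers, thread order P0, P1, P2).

(0, 2, 4)

invoked at 1, e1 has no predecessors; its own P2 bump gives (0, 0, 1)
invoked at 3, e2 has no predecessors; its own P1 bump gives (0, 1, 0)
invoked at 4, e3 merges VC(e1)=(0, 0, 1) and bumps P2's slot → (0, 0, 2)
invoked at 10, e6 merges VC(e2)=(0, 1, 0) and bumps P1's slot → (0, 2, 0)
invoked at 8, e5 merges VC(e2)=(0, 1, 0) and bumps P0's slot → (1, 1, 0)
invoked at 16, e9 merges VC(e6)=(0, 2, 0) and bumps P1's slot → (0, 3, 0)
invoked at 7, e4 merges VC(e2)=(0, 1, 0), VC(e3)=(0, 0, 2) and bumps P2's slot → (0, 1, 3)
invoked at 18, e10 merges VC(e9)=(0, 3, 0) and bumps P1's slot → (0, 4, 0)
invoked at 12, e7 merges VC(e4)=(0, 1, 3), VC(e6)=(0, 2, 0) and bumps P2's slot → (0, 2, 4)
invoked at 14, e8 merges VC(e7)=(0, 2, 4), VC(e9)=(0, 3, 0) and bumps P2's slot → (0, 3, 5)
invoked at 20, e11 merges VC(e8)=(0, 3, 5), VC(e9)=(0, 3, 0) and bumps P2's slot → (0, 3, 6)
target: VC(e7) = (0, 2, 4)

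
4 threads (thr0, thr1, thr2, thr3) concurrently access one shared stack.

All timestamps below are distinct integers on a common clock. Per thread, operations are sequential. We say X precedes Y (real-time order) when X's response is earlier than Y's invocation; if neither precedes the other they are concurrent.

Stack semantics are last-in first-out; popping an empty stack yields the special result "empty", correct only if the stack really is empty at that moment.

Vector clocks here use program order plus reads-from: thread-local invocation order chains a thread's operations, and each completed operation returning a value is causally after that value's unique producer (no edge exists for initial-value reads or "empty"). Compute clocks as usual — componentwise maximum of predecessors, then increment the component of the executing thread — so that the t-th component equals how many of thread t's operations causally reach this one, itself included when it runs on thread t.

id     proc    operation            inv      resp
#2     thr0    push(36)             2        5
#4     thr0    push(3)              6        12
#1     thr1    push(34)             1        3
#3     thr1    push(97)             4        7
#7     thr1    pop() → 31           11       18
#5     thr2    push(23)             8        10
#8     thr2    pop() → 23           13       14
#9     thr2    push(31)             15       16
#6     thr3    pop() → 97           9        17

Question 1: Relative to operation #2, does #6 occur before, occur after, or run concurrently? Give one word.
Answer: after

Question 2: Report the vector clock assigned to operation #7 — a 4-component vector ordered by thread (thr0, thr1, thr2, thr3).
Answer: (0, 3, 3, 0)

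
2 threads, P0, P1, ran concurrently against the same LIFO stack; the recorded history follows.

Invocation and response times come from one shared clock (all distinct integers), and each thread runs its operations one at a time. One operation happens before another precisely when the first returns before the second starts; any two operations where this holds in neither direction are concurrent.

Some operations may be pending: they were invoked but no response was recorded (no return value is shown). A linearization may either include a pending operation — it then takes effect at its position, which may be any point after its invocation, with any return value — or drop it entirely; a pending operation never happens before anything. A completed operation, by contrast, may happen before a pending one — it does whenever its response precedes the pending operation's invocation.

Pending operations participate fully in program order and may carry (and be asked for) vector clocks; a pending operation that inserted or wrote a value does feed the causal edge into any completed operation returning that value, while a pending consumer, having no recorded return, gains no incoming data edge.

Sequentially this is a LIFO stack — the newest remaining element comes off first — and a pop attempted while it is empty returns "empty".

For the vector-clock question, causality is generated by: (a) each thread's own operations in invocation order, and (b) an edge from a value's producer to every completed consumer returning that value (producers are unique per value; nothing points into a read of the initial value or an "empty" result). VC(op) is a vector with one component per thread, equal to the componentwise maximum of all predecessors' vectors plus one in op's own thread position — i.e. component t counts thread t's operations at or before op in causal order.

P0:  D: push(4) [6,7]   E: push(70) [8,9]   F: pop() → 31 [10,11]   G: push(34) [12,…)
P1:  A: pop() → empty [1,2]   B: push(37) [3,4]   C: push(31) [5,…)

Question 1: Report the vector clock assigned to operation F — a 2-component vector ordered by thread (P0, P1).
Answer: (3, 3)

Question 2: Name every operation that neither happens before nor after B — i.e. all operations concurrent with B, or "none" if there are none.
Answer: none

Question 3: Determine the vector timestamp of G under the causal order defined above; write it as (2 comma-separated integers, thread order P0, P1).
Answer: (4, 3)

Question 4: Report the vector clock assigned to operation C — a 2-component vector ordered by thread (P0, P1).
Answer: (0, 3)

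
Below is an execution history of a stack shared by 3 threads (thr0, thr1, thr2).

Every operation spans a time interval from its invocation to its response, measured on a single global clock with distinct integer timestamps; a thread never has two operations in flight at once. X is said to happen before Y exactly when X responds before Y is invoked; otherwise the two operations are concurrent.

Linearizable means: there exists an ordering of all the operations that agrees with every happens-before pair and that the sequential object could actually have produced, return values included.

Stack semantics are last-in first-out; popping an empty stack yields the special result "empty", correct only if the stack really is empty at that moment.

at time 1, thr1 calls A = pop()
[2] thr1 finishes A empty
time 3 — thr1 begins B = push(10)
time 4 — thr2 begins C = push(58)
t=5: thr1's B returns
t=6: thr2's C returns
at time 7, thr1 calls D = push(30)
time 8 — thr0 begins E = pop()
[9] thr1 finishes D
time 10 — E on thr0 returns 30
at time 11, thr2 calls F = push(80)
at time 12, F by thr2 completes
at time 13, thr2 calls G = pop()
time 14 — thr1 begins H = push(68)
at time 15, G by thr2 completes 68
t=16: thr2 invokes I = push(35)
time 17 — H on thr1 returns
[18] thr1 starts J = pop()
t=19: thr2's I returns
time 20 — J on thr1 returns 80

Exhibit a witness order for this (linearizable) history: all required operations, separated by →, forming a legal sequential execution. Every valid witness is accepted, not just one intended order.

A → B → C → D → E → F → H → G → J → I

step 1: A pop() → empty — stack <>
step 2: B push(10) — stack <10>
step 3: C push(58) — stack <10,58>
step 4: D push(30) — stack <10,58,30>
step 5: E pop() → 30 — stack <10,58>
step 6: F push(80) — stack <10,58,80>
step 7: H push(68) — stack <10,58,80,68>
step 8: G pop() → 68 — stack <10,58,80>
step 9: J pop() → 80 — stack <10,58>
step 10: I push(35) — stack <10,58,35>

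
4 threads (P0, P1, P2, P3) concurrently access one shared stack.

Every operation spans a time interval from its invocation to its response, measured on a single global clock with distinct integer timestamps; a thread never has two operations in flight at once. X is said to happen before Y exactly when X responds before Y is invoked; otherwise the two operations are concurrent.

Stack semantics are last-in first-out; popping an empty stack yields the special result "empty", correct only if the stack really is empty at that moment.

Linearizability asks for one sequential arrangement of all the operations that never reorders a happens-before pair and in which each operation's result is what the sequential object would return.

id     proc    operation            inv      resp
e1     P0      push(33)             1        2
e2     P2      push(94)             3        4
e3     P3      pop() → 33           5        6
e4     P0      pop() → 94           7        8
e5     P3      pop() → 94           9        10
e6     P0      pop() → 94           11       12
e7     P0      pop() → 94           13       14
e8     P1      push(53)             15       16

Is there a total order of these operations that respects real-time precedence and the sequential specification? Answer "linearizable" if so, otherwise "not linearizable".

events 1..5 are fine; event 6 — the response of e3 at time 6 — makes the prefix non-linearizable
one real-time candidate order over the 3 completed operations — the stack replay rejects it
e.g. e1, e2, e3: illegal at step 3, since e3 pop() → 33 cannot apply there

not linearizable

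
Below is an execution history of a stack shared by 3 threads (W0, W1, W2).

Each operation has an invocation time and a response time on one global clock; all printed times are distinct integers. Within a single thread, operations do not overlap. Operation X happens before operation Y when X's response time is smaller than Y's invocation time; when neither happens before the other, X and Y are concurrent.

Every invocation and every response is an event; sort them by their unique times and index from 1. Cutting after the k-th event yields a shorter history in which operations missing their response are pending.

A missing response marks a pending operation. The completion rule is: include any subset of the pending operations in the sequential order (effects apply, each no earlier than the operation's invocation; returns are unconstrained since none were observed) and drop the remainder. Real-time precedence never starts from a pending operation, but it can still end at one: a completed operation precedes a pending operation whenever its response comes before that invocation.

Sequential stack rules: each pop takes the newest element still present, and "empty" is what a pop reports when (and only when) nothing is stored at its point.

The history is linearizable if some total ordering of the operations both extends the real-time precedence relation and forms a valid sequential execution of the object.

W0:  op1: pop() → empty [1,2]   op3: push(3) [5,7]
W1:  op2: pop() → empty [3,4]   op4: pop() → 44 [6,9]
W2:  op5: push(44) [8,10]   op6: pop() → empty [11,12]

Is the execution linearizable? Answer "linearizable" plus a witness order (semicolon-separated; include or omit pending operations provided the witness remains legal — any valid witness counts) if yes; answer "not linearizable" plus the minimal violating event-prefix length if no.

cut after 11 events: linearizable; cut after 12 events (op6 responds, time 12): not linearizable
checked exhaustively: 3 real-time-consistent orders of 6 completed operations, zero legal stack replays
sample order op1, op2, op3, op4, op5, op6 stalls at step 4 — op4 pop() → 44 has no legal effect
sample order op1, op2, op3, op5, op4, op6 stalls at step 6 — op6 pop() → empty has no legal effect

not linearizable — minimal violating prefix: 12 events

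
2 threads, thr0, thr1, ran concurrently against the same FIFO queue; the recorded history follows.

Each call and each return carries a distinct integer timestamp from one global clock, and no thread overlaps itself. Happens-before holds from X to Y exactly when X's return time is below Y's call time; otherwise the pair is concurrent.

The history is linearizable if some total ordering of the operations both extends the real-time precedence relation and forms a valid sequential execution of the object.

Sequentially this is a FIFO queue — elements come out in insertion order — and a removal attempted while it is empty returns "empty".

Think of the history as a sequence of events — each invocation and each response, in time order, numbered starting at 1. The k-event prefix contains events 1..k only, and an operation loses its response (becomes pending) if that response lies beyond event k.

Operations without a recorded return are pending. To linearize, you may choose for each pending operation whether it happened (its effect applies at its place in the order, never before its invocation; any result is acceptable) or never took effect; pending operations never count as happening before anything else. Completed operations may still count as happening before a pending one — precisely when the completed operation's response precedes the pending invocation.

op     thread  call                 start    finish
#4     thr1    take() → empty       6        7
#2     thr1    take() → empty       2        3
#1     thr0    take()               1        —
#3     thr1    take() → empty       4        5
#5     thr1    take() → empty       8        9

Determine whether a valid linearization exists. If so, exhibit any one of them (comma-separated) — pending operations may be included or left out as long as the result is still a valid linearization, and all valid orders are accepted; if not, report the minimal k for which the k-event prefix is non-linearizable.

linearizable — witness: #1, #2, #3, #4, #5

step 1: #1 take() (pending, included) — queue <>
step 2: #2 take() → empty — queue <>
step 3: #3 take() → empty — queue <>
step 4: #4 take() → empty — queue <>
step 5: #5 take() → empty — queue <>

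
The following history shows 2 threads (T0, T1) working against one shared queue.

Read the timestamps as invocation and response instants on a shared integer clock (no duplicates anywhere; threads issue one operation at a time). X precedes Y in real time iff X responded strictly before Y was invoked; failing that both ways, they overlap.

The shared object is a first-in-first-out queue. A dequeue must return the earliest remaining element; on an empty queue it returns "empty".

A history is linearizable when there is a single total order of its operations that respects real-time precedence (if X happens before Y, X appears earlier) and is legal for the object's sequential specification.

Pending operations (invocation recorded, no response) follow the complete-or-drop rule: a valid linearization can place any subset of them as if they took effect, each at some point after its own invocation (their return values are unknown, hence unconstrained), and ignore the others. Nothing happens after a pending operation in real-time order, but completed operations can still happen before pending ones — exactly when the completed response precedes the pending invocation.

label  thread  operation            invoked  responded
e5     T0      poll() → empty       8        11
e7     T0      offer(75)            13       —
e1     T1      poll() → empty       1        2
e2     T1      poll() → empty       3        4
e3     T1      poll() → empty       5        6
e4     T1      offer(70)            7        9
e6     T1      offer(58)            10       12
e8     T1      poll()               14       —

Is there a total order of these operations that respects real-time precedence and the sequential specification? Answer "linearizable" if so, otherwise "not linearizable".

linearizable

witness order: e1, e2, e3, e5, e4, e6
1. e1 poll() → empty, leaving queue <>
2. e2 poll() → empty, leaving queue <>
3. e3 poll() → empty, leaving queue <>
4. e5 poll() → empty, leaving queue <>
5. e4 offer(70), leaving queue <70>
6. e6 offer(58), leaving queue <70,58>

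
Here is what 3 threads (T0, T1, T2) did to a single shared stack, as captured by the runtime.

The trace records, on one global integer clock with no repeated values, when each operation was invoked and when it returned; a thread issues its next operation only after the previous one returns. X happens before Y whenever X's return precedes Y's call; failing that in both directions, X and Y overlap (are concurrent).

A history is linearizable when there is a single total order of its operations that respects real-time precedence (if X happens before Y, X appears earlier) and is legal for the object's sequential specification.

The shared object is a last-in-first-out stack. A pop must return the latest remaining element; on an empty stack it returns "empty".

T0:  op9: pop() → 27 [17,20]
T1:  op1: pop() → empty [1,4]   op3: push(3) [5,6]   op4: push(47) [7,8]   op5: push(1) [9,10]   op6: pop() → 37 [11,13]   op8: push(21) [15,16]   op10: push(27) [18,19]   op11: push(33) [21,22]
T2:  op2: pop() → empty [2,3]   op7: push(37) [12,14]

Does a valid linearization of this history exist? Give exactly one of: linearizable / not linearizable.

linearizable

a witness: op1, op2, op3, op4, op5, op7, op6, op8, op10, op9, op11
1. op1 pop() → empty, leaving stack <>
2. op2 pop() → empty, leaving stack <>
3. op3 push(3), leaving stack <3>
4. op4 push(47), leaving stack <3,47>
5. op5 push(1), leaving stack <3,47,1>
6. op7 push(37), leaving stack <3,47,1,37>
7. op6 pop() → 37, leaving stack <3,47,1>
8. op8 push(21), leaving stack <3,47,1,21>
9. op10 push(27), leaving stack <3,47,1,21,27>
10. op9 pop() → 27, leaving stack <3,47,1,21>
11. op11 push(33), leaving stack <3,47,1,21,33>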